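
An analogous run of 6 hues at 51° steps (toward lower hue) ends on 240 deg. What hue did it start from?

5 steps of 51° (toward lower hue) give a net shift of −255°.
Start = end − shift: 240 + 255 = 495 → 495 − 360 = 135°

135°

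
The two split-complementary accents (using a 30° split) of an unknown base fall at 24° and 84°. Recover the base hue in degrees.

234°

The accents sit 30° either side of the complement, so the complement is their short-arc midpoint on the wheel.
Short-arc midpoint of 24° and 84°: 54°.
Base is 180° from the complement: 54 − 180 = -126 → -126 + 360 = 234°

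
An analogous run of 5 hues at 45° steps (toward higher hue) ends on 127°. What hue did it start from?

4 steps of 45° (toward higher hue) give a net shift of +180°.
Start = end − shift: 127 − 180 = -53 → -53 + 360 = 307°

307°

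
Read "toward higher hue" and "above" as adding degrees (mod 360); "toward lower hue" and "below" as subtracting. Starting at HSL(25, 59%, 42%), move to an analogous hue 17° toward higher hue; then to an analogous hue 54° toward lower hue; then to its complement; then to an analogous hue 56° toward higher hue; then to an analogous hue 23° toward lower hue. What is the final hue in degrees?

201°

+17° (analog 17° ↑): 25 + 17 = 42°
−54° (analog 54° ↓): 42 − 54 = -12 → -12 + 360 = 348°
+180° (complement): 348 + 180 = 528 → 528 − 360 = 168°
+56° (analog 56° ↑): 168 + 56 = 224°
−23° (analog 23° ↓): 224 − 23 = 201°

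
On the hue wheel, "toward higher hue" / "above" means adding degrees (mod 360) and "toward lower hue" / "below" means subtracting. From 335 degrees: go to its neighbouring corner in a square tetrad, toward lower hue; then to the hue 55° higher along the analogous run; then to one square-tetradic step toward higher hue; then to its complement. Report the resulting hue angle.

210°

335 − 90 = 245°   (square ↓)
245 + 55 = 300°   (analog 55° ↑)
300 + 90 = 390 → 390 − 360 = 30°   (square ↑)
30 + 180 = 210°   (complement)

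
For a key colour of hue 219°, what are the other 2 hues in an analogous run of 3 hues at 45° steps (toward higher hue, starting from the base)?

264° and 309°

Analogous hues sit every 45° along the wheel.
219 + 45 = 264°
219 + 90 = 309°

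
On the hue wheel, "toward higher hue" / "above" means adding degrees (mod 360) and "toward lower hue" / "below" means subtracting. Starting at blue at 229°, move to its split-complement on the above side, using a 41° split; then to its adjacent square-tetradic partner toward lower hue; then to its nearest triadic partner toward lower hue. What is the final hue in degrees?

240°

+221° (split-comp 41° ↑): 229 + 221 = 450 → 450 − 360 = 90°
−90° (square ↓): 90 − 90 = 0°
−120° (triadic ↓): 0 − 120 = -120 → -120 + 360 = 240°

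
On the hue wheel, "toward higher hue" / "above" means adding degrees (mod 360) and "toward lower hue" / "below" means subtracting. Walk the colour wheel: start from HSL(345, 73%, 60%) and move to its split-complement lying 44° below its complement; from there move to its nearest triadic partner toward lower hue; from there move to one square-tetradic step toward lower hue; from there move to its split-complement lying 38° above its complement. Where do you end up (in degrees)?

345 + 136 = 481 → 481 − 360 = 121°   (split-comp 44° ↓)
121 − 120 = 1°   (triadic ↓)
1 − 90 = -89 → -89 + 360 = 271°   (square ↓)
271 + 218 = 489 → 489 − 360 = 129°   (split-comp 38° ↑)

129°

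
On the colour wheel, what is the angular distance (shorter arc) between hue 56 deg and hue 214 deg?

158°

|56 − 214| = 158.
158 ≤ 180, so the shorter arc is 158°.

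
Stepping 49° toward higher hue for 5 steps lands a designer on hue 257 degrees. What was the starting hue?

5 steps of 49° (toward higher hue) give a net shift of +245°.
Start = end − shift: 257 − 245 = 12°

12°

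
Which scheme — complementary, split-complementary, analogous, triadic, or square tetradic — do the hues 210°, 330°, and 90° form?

Sort the hues: 90°, 210°, 330°.
Successive gaps around the wheel: 120°, 120°, 120°.
Three hues equally spaced 120° apart form a triad.

triadic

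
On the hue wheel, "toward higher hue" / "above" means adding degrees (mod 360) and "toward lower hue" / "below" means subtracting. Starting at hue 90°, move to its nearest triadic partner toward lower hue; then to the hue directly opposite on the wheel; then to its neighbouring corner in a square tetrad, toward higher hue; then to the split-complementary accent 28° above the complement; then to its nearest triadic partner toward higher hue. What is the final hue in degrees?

208°

−120° (triadic ↓): 90 − 120 = -30 → -30 + 360 = 330°
+180° (complement): 330 + 180 = 510 → 510 − 360 = 150°
+90° (square ↑): 150 + 90 = 240°
+208° (split-comp 28° ↑): 240 + 208 = 448 → 448 − 360 = 88°
+120° (triadic ↑): 88 + 120 = 208°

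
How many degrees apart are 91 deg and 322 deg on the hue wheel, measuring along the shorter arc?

129°

|91 − 322| = 231.
The shorter arc is 360 − 231 = 129°.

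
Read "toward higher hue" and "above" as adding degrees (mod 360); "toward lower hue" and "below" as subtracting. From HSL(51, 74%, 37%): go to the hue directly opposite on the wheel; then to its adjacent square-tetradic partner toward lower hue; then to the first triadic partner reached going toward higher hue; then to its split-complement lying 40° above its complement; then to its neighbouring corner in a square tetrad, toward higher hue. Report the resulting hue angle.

211°

complement +180°: 51 + 180 = 231°
square ↓ −90°: 231 − 90 = 141°
triadic ↑ +120°: 141 + 120 = 261°
split-comp 40° ↑ +220°: 261 + 220 = 481 → 481 − 360 = 121°
square ↑ +90°: 121 + 90 = 211°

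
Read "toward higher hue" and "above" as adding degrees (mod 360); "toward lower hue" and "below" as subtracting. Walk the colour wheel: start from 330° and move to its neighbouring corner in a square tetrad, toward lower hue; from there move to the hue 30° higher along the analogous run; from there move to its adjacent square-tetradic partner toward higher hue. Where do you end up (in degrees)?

−90° (square ↓): 330 − 90 = 240°
+30° (analog 30° ↑): 240 + 30 = 270°
+90° (square ↑): 270 + 90 = 360 → 360 − 360 = 0°

0°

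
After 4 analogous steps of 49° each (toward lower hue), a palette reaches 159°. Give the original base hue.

355°

4 steps of 49° (toward lower hue) give a net shift of −196°.
Start = end − shift: 159 + 196 = 355°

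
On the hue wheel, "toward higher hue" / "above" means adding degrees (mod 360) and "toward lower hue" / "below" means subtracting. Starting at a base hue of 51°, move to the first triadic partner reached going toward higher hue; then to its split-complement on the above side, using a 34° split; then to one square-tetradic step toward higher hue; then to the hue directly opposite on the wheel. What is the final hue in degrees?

triadic ↑ +120°: 51 + 120 = 171°
split-comp 34° ↑ +214°: 171 + 214 = 385 → 385 − 360 = 25°
square ↑ +90°: 25 + 90 = 115°
complement +180°: 115 + 180 = 295°

295°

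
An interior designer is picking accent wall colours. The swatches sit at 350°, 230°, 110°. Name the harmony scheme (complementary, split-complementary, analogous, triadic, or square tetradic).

triadic

Sort the hues: 110°, 230°, 350°.
Successive gaps around the wheel: 120°, 120°, 120°.
Three hues equally spaced 120° apart form a triad.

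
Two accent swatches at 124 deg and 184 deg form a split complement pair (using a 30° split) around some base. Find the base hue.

The accents sit 30° either side of the complement, so the complement is their short-arc midpoint on the wheel.
Short-arc midpoint of 124° and 184°: 154°.
Base is 180° from the complement: 154 − 180 = -26 → -26 + 360 = 334°

334°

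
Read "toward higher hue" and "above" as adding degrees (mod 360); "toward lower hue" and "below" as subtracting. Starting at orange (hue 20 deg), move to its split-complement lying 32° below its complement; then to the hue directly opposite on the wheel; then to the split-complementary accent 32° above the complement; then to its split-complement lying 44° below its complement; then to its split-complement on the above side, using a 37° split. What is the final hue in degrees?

20 + 148 = 168°   (split-comp 32° ↓)
168 + 180 = 348°   (complement)
348 + 212 = 560 → 560 − 360 = 200°   (split-comp 32° ↑)
200 + 136 = 336°   (split-comp 44° ↓)
336 + 217 = 553 → 553 − 360 = 193°   (split-comp 37° ↑)

193°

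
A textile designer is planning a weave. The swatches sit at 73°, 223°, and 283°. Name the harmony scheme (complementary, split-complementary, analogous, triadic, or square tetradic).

Sort the hues: 73°, 223°, 283°.
Successive gaps around the wheel: 150°, 60°, 150°.
Two 150° gaps and one 60° gap — a base hue opposite a pair of accents 30° either side of its complement — is the split-complementary pattern.

split-complementary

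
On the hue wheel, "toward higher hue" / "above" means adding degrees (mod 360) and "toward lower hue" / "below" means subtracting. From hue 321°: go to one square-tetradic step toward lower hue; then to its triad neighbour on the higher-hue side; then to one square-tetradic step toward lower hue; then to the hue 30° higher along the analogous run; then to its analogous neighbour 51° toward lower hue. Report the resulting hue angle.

240°

321 − 90 = 231°   (square ↓)
231 + 120 = 351°   (triadic ↑)
351 − 90 = 261°   (square ↓)
261 + 30 = 291°   (analog 30° ↑)
291 − 51 = 240°   (analog 51° ↓)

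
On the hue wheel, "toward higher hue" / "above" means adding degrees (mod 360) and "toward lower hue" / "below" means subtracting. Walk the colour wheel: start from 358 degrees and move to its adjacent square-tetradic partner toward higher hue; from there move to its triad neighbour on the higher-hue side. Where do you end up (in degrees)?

square ↑ +90°: 358 + 90 = 448 → 448 − 360 = 88°
triadic ↑ +120°: 88 + 120 = 208°

208°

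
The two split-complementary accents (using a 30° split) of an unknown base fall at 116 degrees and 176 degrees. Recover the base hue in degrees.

326°

The accents sit 30° either side of the complement, so the complement is their short-arc midpoint on the wheel.
Short-arc midpoint of 116° and 176°: 146°.
Base is 180° from the complement: 146 − 180 = -34 → -34 + 360 = 326°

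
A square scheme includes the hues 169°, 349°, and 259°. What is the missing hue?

A square tetradic scheme places four hues every 90°.
The full set through 169° is {79°, 169°, 259°, 349°}.
Given {169°, 259°, 349°}, the missing hue is 79°.

79°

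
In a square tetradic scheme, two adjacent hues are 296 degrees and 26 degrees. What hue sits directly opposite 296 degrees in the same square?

A square tetradic scheme places four hues 90° apart; opposite corners are 180° apart.
296 + 180 = 476 → 476 − 360 = 116°

116°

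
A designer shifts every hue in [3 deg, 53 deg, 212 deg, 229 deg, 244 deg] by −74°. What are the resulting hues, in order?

289°, 339°, 138°, 155°, 170°

3 − 74 = -71 → -71 + 360 = 289°
53 − 74 = -21 → -21 + 360 = 339°
212 − 74 = 138°
229 − 74 = 155°
244 − 74 = 170°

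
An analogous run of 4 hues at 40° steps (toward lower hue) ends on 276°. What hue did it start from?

36°

3 steps of 40° (toward lower hue) give a net shift of −120°.
Start = end − shift: 276 + 120 = 396 → 396 − 360 = 36°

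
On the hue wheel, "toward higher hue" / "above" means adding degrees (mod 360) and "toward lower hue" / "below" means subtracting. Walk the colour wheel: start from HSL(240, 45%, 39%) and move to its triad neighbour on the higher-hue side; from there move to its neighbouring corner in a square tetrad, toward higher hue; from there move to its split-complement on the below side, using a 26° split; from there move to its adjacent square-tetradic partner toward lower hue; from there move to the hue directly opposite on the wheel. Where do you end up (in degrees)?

+120° (triadic ↑): 240 + 120 = 360 → 360 − 360 = 0°
+90° (square ↑): 0 + 90 = 90°
+154° (split-comp 26° ↓): 90 + 154 = 244°
−90° (square ↓): 244 − 90 = 154°
+180° (complement): 154 + 180 = 334°

334°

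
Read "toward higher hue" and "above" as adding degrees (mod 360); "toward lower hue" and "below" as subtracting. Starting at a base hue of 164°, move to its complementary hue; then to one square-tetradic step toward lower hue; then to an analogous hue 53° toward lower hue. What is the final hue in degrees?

201°

complement +180°: 164 + 180 = 344°
square ↓ −90°: 344 − 90 = 254°
analog 53° ↓ −53°: 254 − 53 = 201°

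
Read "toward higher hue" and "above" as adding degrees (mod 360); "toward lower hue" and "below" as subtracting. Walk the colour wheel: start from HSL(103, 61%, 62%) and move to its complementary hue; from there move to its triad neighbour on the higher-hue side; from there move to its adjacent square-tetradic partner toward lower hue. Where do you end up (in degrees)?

complement +180°: 103 + 180 = 283°
triadic ↑ +120°: 283 + 120 = 403 → 403 − 360 = 43°
square ↓ −90°: 43 − 90 = -47 → -47 + 360 = 313°

313°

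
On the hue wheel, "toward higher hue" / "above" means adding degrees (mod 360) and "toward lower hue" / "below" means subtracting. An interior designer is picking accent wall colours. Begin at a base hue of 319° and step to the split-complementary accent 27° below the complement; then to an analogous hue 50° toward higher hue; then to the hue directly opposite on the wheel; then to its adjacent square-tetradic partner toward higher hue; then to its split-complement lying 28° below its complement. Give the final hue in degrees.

+153° (split-comp 27° ↓): 319 + 153 = 472 → 472 − 360 = 112°
+50° (analog 50° ↑): 112 + 50 = 162°
+180° (complement): 162 + 180 = 342°
+90° (square ↑): 342 + 90 = 432 → 432 − 360 = 72°
+152° (split-comp 28° ↓): 72 + 152 = 224°

224°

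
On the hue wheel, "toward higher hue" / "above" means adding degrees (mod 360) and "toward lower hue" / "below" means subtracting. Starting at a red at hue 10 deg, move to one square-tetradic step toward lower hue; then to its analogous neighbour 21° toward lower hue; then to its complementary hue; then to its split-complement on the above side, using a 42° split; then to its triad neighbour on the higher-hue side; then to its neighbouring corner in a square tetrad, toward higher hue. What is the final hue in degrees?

151°

square ↓ −90°: 10 − 90 = -80 → -80 + 360 = 280°
analog 21° ↓ −21°: 280 − 21 = 259°
complement +180°: 259 + 180 = 439 → 439 − 360 = 79°
split-comp 42° ↑ +222°: 79 + 222 = 301°
triadic ↑ +120°: 301 + 120 = 421 → 421 − 360 = 61°
square ↑ +90°: 61 + 90 = 151°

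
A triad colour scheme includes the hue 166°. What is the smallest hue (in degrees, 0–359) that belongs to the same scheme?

A triad places three hues 120° apart.
The full set through 166° is {46°, 166°, 286°}.

46°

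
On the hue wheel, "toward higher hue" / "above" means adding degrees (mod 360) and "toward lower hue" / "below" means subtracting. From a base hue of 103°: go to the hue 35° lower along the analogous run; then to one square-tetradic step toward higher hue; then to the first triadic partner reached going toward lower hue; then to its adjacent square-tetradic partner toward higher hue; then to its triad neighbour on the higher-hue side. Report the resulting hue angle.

248°

analog 35° ↓ −35°: 103 − 35 = 68°
square ↑ +90°: 68 + 90 = 158°
triadic ↓ −120°: 158 − 120 = 38°
square ↑ +90°: 38 + 90 = 128°
triadic ↑ +120°: 128 + 120 = 248°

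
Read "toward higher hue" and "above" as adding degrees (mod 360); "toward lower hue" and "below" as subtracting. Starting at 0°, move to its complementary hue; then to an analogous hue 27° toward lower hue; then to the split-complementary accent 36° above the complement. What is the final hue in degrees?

0 + 180 = 180°   (complement)
180 − 27 = 153°   (analog 27° ↓)
153 + 216 = 369 → 369 − 360 = 9°   (split-comp 36° ↑)

9°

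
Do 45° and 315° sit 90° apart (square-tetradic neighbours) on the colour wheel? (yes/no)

Angular distance: |45 − 315| = 270; shorter arc = 360 − 270 = 90°.
90° apart (square-tetradic neighbours) requires 90°.

yes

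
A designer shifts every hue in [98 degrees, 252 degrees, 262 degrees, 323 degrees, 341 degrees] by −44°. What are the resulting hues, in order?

98 − 44 = 54°
252 − 44 = 208°
262 − 44 = 218°
323 − 44 = 279°
341 − 44 = 297°

54°, 208°, 218°, 279°, 297°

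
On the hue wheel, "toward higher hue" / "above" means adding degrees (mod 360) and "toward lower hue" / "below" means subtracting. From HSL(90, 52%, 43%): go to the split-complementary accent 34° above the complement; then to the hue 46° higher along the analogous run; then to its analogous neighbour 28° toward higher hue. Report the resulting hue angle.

split-comp 34° ↑ +214°: 90 + 214 = 304°
analog 46° ↑ +46°: 304 + 46 = 350°
analog 28° ↑ +28°: 350 + 28 = 378 → 378 − 360 = 18°

18°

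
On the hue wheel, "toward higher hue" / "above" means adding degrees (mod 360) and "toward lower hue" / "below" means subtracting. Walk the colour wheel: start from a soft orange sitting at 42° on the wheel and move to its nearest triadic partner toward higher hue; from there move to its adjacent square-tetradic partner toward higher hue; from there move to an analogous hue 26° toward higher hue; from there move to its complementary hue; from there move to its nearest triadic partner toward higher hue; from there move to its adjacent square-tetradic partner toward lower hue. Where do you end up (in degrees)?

128°

+120° (triadic ↑): 42 + 120 = 162°
+90° (square ↑): 162 + 90 = 252°
+26° (analog 26° ↑): 252 + 26 = 278°
+180° (complement): 278 + 180 = 458 → 458 − 360 = 98°
+120° (triadic ↑): 98 + 120 = 218°
−90° (square ↓): 218 − 90 = 128°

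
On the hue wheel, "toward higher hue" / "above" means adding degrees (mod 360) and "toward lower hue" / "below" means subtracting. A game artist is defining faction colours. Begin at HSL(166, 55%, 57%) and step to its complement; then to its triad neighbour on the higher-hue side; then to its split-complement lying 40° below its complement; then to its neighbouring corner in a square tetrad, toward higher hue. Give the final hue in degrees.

336°

+180° (complement): 166 + 180 = 346°
+120° (triadic ↑): 346 + 120 = 466 → 466 − 360 = 106°
+140° (split-comp 40° ↓): 106 + 140 = 246°
+90° (square ↑): 246 + 90 = 336°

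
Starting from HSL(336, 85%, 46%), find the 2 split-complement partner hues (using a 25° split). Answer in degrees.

Split-complementary hues sit 25° either side of the complement.
Complement of 336°: 336 + 180 = 516 → 516 − 360 = 156°
156 − 25 = 131°
156 + 25 = 181°

131° and 181°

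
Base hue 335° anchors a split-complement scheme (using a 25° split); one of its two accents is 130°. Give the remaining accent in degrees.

180°

Split-complementary hues sit 25° either side of the complement.
Complement of the base 335°: 335 + 180 = 515 → 515 − 360 = 155°
The given accent 130° is 25° one side of 155°; the other accent sits 25° the other side: 155 + 25 = 180°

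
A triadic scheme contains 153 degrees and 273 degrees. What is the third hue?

33°

A triad spaces three hues 120° apart.
The full set is {33°, 153°, 273°}.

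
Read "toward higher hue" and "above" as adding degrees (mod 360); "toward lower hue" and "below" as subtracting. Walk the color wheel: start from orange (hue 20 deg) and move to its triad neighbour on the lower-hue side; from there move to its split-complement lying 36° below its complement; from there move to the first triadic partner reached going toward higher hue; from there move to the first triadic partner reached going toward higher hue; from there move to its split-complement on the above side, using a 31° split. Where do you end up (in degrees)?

−120° (triadic ↓): 20 − 120 = -100 → -100 + 360 = 260°
+144° (split-comp 36° ↓): 260 + 144 = 404 → 404 − 360 = 44°
+120° (triadic ↑): 44 + 120 = 164°
+120° (triadic ↑): 164 + 120 = 284°
+211° (split-comp 31° ↑): 284 + 211 = 495 → 495 − 360 = 135°

135°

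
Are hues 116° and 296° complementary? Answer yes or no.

Angular distance: |116 − 296| = 180 = 180°.
Complementary requires 180°.

yes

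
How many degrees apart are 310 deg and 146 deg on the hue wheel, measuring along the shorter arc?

|310 − 146| = 164.
164 ≤ 180, so the shorter arc is 164°.

164°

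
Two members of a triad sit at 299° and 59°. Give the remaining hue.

179°

A triad spaces three hues 120° apart.
The full set is {59°, 179°, 299°}.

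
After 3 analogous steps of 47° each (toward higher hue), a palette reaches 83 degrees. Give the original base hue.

302°

3 steps of 47° (toward higher hue) give a net shift of +141°.
Start = end − shift: 83 − 141 = -58 → -58 + 360 = 302°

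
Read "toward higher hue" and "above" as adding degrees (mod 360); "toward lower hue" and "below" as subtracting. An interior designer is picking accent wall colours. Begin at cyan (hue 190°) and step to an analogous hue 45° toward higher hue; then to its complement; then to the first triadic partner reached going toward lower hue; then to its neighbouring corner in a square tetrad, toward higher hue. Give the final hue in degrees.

analog 45° ↑ +45°: 190 + 45 = 235°
complement +180°: 235 + 180 = 415 → 415 − 360 = 55°
triadic ↓ −120°: 55 − 120 = -65 → -65 + 360 = 295°
square ↑ +90°: 295 + 90 = 385 → 385 − 360 = 25°

25°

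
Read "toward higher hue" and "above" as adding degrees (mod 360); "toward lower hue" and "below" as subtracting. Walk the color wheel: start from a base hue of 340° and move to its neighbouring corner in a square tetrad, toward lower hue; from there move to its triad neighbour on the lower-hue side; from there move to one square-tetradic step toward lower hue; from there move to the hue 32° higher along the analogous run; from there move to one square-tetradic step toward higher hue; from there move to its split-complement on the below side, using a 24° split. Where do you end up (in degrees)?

318°

−90° (square ↓): 340 − 90 = 250°
−120° (triadic ↓): 250 − 120 = 130°
−90° (square ↓): 130 − 90 = 40°
+32° (analog 32° ↑): 40 + 32 = 72°
+90° (square ↑): 72 + 90 = 162°
+156° (split-comp 24° ↓): 162 + 156 = 318°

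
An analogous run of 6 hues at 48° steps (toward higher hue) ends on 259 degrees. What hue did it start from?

19°

5 steps of 48° (toward higher hue) give a net shift of +240°.
Start = end − shift: 259 − 240 = 19°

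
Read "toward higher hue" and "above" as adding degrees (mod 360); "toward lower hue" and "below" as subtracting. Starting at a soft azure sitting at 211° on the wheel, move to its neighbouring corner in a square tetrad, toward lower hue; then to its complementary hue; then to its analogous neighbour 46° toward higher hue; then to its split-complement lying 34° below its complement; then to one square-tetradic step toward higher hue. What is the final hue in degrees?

223°

211 − 90 = 121°   (square ↓)
121 + 180 = 301°   (complement)
301 + 46 = 347°   (analog 46° ↑)
347 + 146 = 493 → 493 − 360 = 133°   (split-comp 34° ↓)
133 + 90 = 223°   (square ↑)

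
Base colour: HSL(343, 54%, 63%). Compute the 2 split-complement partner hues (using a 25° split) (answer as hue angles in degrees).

138° and 188°

Split-complementary hues sit 25° either side of the complement.
Complement of 343°: 343 + 180 = 523 → 523 − 360 = 163°
163 − 25 = 138°
163 + 25 = 188°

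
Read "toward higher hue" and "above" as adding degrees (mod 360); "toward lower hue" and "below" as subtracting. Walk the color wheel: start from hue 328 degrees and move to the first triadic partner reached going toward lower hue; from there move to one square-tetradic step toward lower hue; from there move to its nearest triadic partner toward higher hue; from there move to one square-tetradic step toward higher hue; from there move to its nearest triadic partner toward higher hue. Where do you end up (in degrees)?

328 − 120 = 208°   (triadic ↓)
208 − 90 = 118°   (square ↓)
118 + 120 = 238°   (triadic ↑)
238 + 90 = 328°   (square ↑)
328 + 120 = 448 → 448 − 360 = 88°   (triadic ↑)

88°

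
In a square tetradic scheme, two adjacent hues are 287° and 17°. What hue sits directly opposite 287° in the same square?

107°

A square tetradic scheme places four hues 90° apart; opposite corners are 180° apart.
287 + 180 = 467 → 467 − 360 = 107°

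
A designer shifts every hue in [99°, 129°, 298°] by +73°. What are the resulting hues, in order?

172°, 202°, 11°

99 + 73 = 172°
129 + 73 = 202°
298 + 73 = 371 → 371 − 360 = 11°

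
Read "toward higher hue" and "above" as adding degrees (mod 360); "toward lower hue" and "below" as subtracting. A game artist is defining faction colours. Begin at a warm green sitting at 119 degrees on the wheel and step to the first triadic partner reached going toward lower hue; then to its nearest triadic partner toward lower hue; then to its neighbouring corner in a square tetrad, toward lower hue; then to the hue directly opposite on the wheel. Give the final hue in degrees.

119 − 120 = -1 → -1 + 360 = 359°   (triadic ↓)
359 − 120 = 239°   (triadic ↓)
239 − 90 = 149°   (square ↓)
149 + 180 = 329°   (complement)

329°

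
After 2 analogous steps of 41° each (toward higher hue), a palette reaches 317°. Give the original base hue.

235°

2 steps of 41° (toward higher hue) give a net shift of +82°.
Start = end − shift: 317 − 82 = 235°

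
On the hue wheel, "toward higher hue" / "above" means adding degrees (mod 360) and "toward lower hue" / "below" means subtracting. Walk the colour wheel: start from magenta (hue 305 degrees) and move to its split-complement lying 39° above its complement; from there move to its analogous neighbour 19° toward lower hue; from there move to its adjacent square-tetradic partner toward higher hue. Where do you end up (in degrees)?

+219° (split-comp 39° ↑): 305 + 219 = 524 → 524 − 360 = 164°
−19° (analog 19° ↓): 164 − 19 = 145°
+90° (square ↑): 145 + 90 = 235°

235°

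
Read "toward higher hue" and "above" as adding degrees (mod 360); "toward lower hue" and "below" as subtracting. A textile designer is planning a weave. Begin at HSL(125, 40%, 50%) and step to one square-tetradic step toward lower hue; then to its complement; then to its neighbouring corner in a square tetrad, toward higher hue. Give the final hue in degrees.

305°

125 − 90 = 35°   (square ↓)
35 + 180 = 215°   (complement)
215 + 90 = 305°   (square ↑)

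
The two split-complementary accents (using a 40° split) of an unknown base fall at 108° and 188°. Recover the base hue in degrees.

328°

The accents sit 40° either side of the complement, so the complement is their short-arc midpoint on the wheel.
Short-arc midpoint of 108° and 188°: 148°.
Base is 180° from the complement: 148 − 180 = -32 → -32 + 360 = 328°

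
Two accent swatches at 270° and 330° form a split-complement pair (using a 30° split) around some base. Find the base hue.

The accents sit 30° either side of the complement, so the complement is their short-arc midpoint on the wheel.
Short-arc midpoint of 270° and 330°: 300°.
Base is 180° from the complement: 300 − 180 = 120°

120°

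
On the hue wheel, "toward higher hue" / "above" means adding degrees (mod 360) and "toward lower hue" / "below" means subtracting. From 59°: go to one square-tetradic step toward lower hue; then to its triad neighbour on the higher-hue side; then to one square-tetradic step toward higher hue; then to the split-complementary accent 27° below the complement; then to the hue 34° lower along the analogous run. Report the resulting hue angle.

square ↓ −90°: 59 − 90 = -31 → -31 + 360 = 329°
triadic ↑ +120°: 329 + 120 = 449 → 449 − 360 = 89°
square ↑ +90°: 89 + 90 = 179°
split-comp 27° ↓ +153°: 179 + 153 = 332°
analog 34° ↓ −34°: 332 − 34 = 298°

298°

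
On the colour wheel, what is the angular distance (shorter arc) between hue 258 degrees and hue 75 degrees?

|258 − 75| = 183.
The shorter arc is 360 − 183 = 177°.

177°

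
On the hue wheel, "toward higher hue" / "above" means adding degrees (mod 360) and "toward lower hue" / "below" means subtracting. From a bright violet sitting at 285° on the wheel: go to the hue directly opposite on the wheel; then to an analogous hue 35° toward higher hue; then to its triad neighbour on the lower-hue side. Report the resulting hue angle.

+180° (complement): 285 + 180 = 465 → 465 − 360 = 105°
+35° (analog 35° ↑): 105 + 35 = 140°
−120° (triadic ↓): 140 − 120 = 20°

20°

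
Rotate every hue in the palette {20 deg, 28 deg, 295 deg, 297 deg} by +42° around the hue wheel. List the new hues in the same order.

20 + 42 = 62°
28 + 42 = 70°
295 + 42 = 337°
297 + 42 = 339°

62°, 70°, 337°, 339°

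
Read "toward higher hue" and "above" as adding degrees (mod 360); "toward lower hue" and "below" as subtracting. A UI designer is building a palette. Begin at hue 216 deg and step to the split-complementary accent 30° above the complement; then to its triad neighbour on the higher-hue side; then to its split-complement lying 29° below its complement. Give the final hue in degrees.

337°

216 + 210 = 426 → 426 − 360 = 66°   (split-comp 30° ↑)
66 + 120 = 186°   (triadic ↑)
186 + 151 = 337°   (split-comp 29° ↓)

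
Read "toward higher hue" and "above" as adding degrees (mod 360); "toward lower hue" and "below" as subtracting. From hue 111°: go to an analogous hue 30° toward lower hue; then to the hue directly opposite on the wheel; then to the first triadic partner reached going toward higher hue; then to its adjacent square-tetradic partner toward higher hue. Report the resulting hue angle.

analog 30° ↓ −30°: 111 − 30 = 81°
complement +180°: 81 + 180 = 261°
triadic ↑ +120°: 261 + 120 = 381 → 381 − 360 = 21°
square ↑ +90°: 21 + 90 = 111°

111°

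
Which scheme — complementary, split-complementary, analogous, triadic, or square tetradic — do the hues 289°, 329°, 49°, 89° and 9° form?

Sort the hues: 9°, 49°, 89°, 289°, 329°.
Successive gaps around the wheel: 40°, 40°, 200°, 40°, 40°.
A run of hues at equal small steps (40°) with one large closing gap is an analogous group.

analogous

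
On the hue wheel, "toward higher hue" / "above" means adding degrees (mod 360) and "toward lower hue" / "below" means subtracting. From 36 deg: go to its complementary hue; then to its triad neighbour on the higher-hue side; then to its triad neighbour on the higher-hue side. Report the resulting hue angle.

complement +180°: 36 + 180 = 216°
triadic ↑ +120°: 216 + 120 = 336°
triadic ↑ +120°: 336 + 120 = 456 → 456 − 360 = 96°

96°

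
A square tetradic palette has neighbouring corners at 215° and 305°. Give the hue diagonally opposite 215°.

A square tetradic scheme places four hues 90° apart; opposite corners are 180° apart.
215 + 180 = 395 → 395 − 360 = 35°

35°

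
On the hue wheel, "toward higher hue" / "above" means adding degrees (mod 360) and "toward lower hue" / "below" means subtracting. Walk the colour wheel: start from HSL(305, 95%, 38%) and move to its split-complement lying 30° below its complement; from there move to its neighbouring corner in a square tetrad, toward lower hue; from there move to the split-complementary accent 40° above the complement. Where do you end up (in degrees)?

225°

305 + 150 = 455 → 455 − 360 = 95°   (split-comp 30° ↓)
95 − 90 = 5°   (square ↓)
5 + 220 = 225°   (split-comp 40° ↑)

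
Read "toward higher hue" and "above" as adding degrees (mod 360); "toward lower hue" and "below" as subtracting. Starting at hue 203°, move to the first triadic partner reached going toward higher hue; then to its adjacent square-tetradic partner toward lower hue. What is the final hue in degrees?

233°

203 + 120 = 323°   (triadic ↑)
323 − 90 = 233°   (square ↓)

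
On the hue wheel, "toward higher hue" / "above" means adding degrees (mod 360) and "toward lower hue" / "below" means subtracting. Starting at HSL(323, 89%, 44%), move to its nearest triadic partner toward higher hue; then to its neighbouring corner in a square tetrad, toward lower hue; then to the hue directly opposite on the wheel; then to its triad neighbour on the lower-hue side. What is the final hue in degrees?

triadic ↑ +120°: 323 + 120 = 443 → 443 − 360 = 83°
square ↓ −90°: 83 − 90 = -7 → -7 + 360 = 353°
complement +180°: 353 + 180 = 533 → 533 − 360 = 173°
triadic ↓ −120°: 173 − 120 = 53°

53°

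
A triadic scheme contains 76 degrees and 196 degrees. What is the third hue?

316°

A triad spaces three hues 120° apart.
The full set is {76°, 196°, 316°}.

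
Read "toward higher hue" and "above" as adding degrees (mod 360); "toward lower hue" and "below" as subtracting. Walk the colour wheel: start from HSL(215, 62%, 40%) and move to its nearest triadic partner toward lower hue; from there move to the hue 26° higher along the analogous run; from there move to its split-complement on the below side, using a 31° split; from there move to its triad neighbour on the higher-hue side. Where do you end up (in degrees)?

triadic ↓ −120°: 215 − 120 = 95°
analog 26° ↑ +26°: 95 + 26 = 121°
split-comp 31° ↓ +149°: 121 + 149 = 270°
triadic ↑ +120°: 270 + 120 = 390 → 390 − 360 = 30°

30°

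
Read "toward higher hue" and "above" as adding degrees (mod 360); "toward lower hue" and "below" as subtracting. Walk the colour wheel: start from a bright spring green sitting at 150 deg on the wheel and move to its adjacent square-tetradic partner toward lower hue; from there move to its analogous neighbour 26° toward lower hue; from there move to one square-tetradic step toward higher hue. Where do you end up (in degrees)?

−90° (square ↓): 150 − 90 = 60°
−26° (analog 26° ↓): 60 − 26 = 34°
+90° (square ↑): 34 + 90 = 124°

124°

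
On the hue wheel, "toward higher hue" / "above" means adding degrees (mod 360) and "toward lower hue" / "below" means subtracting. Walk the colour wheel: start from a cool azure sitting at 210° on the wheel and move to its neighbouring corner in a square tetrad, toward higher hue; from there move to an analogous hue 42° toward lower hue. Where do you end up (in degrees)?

210 + 90 = 300°   (square ↑)
300 − 42 = 258°   (analog 42° ↓)

258°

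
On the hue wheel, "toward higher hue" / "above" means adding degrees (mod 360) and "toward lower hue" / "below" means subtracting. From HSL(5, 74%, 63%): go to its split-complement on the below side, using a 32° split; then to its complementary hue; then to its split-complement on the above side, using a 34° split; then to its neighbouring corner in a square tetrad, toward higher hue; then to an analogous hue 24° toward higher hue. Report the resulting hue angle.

+148° (split-comp 32° ↓): 5 + 148 = 153°
+180° (complement): 153 + 180 = 333°
+214° (split-comp 34° ↑): 333 + 214 = 547 → 547 − 360 = 187°
+90° (square ↑): 187 + 90 = 277°
+24° (analog 24° ↑): 277 + 24 = 301°

301°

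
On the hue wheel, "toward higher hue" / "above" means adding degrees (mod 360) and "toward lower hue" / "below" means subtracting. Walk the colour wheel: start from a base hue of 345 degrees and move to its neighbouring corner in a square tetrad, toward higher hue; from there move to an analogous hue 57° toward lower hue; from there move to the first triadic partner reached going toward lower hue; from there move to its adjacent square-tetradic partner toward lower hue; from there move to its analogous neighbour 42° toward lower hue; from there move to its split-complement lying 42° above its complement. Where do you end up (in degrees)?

square ↑ +90°: 345 + 90 = 435 → 435 − 360 = 75°
analog 57° ↓ −57°: 75 − 57 = 18°
triadic ↓ −120°: 18 − 120 = -102 → -102 + 360 = 258°
square ↓ −90°: 258 − 90 = 168°
analog 42° ↓ −42°: 168 − 42 = 126°
split-comp 42° ↑ +222°: 126 + 222 = 348°

348°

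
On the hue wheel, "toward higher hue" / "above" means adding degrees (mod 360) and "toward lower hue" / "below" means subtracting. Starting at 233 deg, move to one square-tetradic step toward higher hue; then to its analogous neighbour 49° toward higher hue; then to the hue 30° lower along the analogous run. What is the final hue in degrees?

233 + 90 = 323°   (square ↑)
323 + 49 = 372 → 372 − 360 = 12°   (analog 49° ↑)
12 − 30 = -18 → -18 + 360 = 342°   (analog 30° ↓)

342°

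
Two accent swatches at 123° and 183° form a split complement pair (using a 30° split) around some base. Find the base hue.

333°

The accents sit 30° either side of the complement, so the complement is their short-arc midpoint on the wheel.
Short-arc midpoint of 123° and 183°: 153°.
Base is 180° from the complement: 153 − 180 = -27 → -27 + 360 = 333°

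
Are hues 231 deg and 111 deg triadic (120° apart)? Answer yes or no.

yes

Angular distance: |231 − 111| = 120 = 120°.
Triadic (120° apart) requires 120°.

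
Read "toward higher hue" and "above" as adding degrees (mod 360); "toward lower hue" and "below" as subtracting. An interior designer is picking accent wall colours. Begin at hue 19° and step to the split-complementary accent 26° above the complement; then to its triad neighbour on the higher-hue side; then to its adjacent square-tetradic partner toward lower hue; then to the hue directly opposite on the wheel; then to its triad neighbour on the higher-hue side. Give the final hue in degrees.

195°

19 + 206 = 225°   (split-comp 26° ↑)
225 + 120 = 345°   (triadic ↑)
345 − 90 = 255°   (square ↓)
255 + 180 = 435 → 435 − 360 = 75°   (complement)
75 + 120 = 195°   (triadic ↑)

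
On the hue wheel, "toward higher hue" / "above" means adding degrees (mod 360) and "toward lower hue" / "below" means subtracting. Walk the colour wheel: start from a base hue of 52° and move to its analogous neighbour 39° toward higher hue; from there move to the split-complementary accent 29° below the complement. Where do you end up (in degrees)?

+39° (analog 39° ↑): 52 + 39 = 91°
+151° (split-comp 29° ↓): 91 + 151 = 242°

242°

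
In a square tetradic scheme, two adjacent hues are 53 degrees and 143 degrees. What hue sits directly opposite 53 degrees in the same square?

A square tetradic scheme places four hues 90° apart; opposite corners are 180° apart.
53 + 180 = 233°

233°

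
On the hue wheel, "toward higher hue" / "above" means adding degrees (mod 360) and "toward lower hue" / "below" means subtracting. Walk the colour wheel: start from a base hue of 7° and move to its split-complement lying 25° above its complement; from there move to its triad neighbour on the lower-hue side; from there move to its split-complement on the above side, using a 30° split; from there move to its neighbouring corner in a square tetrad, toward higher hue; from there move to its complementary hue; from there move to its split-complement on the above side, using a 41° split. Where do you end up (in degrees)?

73°

split-comp 25° ↑ +205°: 7 + 205 = 212°
triadic ↓ −120°: 212 − 120 = 92°
split-comp 30° ↑ +210°: 92 + 210 = 302°
square ↑ +90°: 302 + 90 = 392 → 392 − 360 = 32°
complement +180°: 32 + 180 = 212°
split-comp 41° ↑ +221°: 212 + 221 = 433 → 433 − 360 = 73°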